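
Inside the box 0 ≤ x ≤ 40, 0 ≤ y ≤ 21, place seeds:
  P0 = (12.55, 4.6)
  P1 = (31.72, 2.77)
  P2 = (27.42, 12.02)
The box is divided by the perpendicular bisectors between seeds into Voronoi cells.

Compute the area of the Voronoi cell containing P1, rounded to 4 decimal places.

1. box [0,40]×[0,21]: [(0, 0) (40, 0) (40, 21) (0, 21)]
2. ⊥bis P1·P0 via (22.135,3.685): [(21.7832, 0) (40, 0) (40, 21) (23.7879, 21)]  |A|=361.503
3. ⊥bis P1·P2 via (29.57,7.395): [(22.1603, 3.9505) (21.7832, 0) (40, 0) (40, 12.2435)]  |A|=145.1931
4. canonical 4-gon: [(22.1603, 3.9505) (21.7832, 0) (40, 0) (40, 12.2435)]
5. shoelace: 145.1931

Area of P1's cell: 145.1931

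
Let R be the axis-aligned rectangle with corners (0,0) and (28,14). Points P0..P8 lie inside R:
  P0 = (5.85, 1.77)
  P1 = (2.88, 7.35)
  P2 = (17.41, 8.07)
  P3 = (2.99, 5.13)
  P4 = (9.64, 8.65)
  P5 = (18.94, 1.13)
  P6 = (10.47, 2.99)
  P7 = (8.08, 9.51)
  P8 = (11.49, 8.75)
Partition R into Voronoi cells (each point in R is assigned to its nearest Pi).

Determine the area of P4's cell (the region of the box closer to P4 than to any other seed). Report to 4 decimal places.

1. box [0,28]×[0,14]: [(0, 0) (28, 0) (28, 14) (0, 14)]
2. ⊥bis P4·P0 via (7.745,5.21): [(0, 9.4765) (17.2027, 0) (28, 0) (28, 14) (0, 14)]  |A|=310.4891
3. ⊥bis P4·P1 via (6.26,8): [(6.6842, 5.7944) (17.2027, 0) (28, 0) (28, 14) (5.1062, 14)]  |A|=274.4217
4. ⊥bis P4·P2 via (13.525,8.36): [(6.6842, 5.7944) (13.0709, 2.2761) (13.946, 14) (5.1062, 14)]  |A|=75.2461
5. ⊥bis P4·P3 via (6.315,6.89): [(6.5639, 6.4198) (6.9817, 5.6305) (13.0709, 2.2761) (13.946, 14) (5.1062, 14)]  |A|=75.1629
6. ⊥bis P4·P5 via (14.29,4.89): [(6.5639, 6.4198) (6.9817, 5.6305) (12.4521, 2.617) (13.1618, 3.4948) (13.946, 14) (5.1062, 14)]  |A|=74.7704
7. ⊥bis P4·P6 via (10.055,5.82): [(6.5639, 6.4198) (6.9817, 5.6305) (7.3561, 5.4242) (13.3717, 6.3064) (13.946, 14) (5.1062, 14)]  |A|=63.1735
8. ⊥bis P4·P7 via (8.86,9.08): [(6.9703, 5.6521) (6.9817, 5.6305) (7.3561, 5.4242) (13.3717, 6.3064) (13.946, 14) (11.5723, 14)]  |A|=35.2034
9. ⊥bis P4·P8 via (10.565,8.7): [(10.394, 11.8627) (6.9703, 5.6521) (6.9817, 5.6305) (7.3561, 5.4242) (10.7154, 5.9168)]  |A|=11.6573
10. canonical 5-gon: [(10.394, 11.8627) (6.9703, 5.6521) (6.9817, 5.6305) (7.3561, 5.4242) (10.7154, 5.9168)]
11. shoelace: 11.6573

Area of P4's cell: 11.6573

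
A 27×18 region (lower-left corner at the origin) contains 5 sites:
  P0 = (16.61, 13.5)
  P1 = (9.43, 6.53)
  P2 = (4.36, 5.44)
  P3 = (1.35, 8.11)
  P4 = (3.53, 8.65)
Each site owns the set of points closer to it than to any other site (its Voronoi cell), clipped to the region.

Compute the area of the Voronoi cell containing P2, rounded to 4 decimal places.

1. box [0,27]×[0,18]: [(0, 0) (27, 0) (27, 18) (0, 18)]
2. ⊥bis P2·P0 via (10.485,9.47): [(0, 0) (16.7159, 0) (4.8726, 18) (0, 18)]  |A|=194.2963
3. ⊥bis P2·P1 via (6.895,5.985): [(0, 0) (8.1817, 0) (4.3119, 18) (0, 18)]  |A|=112.4425
4. ⊥bis P2·P3 via (2.855,6.775): [(0, 3.5564) (0, 0) (8.1817, 0) (5.9701, 10.2868)]  |A|=52.6982
5. ⊥bis P2·P4 via (3.945,7.045): [(2.8414, 6.7596) (0, 3.5564) (0, 0) (8.1817, 0) (6.5238, 7.7118)]  |A|=47.6935
6. canonical 5-gon: [(2.8414, 6.7596) (0, 3.5564) (0, 0) (8.1817, 0) (6.5238, 7.7118)]
7. shoelace: 47.6935

Area of P2's cell: 47.6935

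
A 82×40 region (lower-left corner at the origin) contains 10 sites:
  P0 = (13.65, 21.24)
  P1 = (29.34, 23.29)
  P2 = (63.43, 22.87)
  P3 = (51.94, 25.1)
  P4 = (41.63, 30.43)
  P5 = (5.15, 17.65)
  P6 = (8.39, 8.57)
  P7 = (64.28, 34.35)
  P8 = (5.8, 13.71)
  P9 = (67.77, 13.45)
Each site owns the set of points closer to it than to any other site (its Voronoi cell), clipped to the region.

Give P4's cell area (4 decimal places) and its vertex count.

1. box [0,82]×[0,40]: [(0, 0) (82, 0) (82, 40) (0, 40)]
2. ⊥bis P4·P0 via (27.64,25.835): [(36.1255, 0) (82, 0) (82, 40) (22.9875, 40)]  |A|=2097.74
3. ⊥bis P4·P1 via (35.485,26.86): [(51.0896, 0) (82, 0) (82, 40) (27.8512, 40)]  |A|=1701.1845
4. ⊥bis P4·P2 via (52.53,26.65): [(46.2042, 8.4091) (57.1596, 40) (27.8512, 40)]  |A|=462.9404
5. ⊥bis P4·P3 via (46.785,27.765): [(41.2167, 16.9941) (53.1102, 40) (27.8512, 40)]  |A|=290.5533
6. ⊥bis P4·P5 via (23.39,24.04): [(41.2167, 16.9941) (53.1102, 40) (27.8512, 40)]  |A|=290.5533
7. ⊥bis P4·P6 via (25.01,19.5): [(41.2167, 16.9941) (53.1102, 40) (27.8512, 40)]  |A|=290.5533
8. ⊥bis P4·P7 via (52.955,32.39): [(41.2167, 16.9941) (52.0072, 37.8665) (51.6379, 40) (27.8512, 40)]  |A|=288.9828
9. ⊥bis P4·P8 via (23.715,22.07): [(41.2167, 16.9941) (52.0072, 37.8665) (51.6379, 40) (27.8512, 40)]  |A|=288.9828
10. ⊥bis P4·P9 via (54.7,21.94): [(41.2167, 16.9941) (52.0072, 37.8665) (51.6379, 40) (27.8512, 40)]  |A|=288.9828
11. canonical 4-gon: [(41.2167, 16.9941) (52.0072, 37.8665) (51.6379, 40) (27.8512, 40)]
12. shoelace: 288.9828

Area of P4's cell: 288.9828 (4 vertices)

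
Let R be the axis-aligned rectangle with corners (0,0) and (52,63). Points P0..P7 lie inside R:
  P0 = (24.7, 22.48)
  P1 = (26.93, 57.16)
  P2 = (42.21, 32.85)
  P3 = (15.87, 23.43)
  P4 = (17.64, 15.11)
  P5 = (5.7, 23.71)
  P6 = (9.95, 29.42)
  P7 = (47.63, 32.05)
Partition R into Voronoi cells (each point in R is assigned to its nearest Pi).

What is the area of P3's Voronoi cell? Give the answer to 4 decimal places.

1. box [0,52]×[0,63]: [(0, 0) (52, 0) (52, 63) (0, 63)]
2. ⊥bis P3·P0 via (20.285,22.955): [(0, 0) (17.8153, 0) (24.5934, 63) (0, 63)]  |A|=1335.8733
3. ⊥bis P3·P1 via (21.4,40.295): [(0, 47.312) (0, 0) (17.8153, 0) (22.125, 40.0573)]  |A|=880.2057
4. ⊥bis P3·P2 via (29.04,28.14): [(0, 47.312) (0, 0) (17.8153, 0) (22.125, 40.0573)]  |A|=880.2057
5. ⊥bis P3·P4 via (16.755,19.27): [(0, 47.312) (0, 15.7055) (19.9619, 19.9522) (22.125, 40.0573)]  |A|=545.7214
6. ⊥bis P3·P5 via (10.785,23.57): [(11.3363, 43.5949) (10.6307, 17.9671) (19.9619, 19.9522) (22.125, 40.0573)]  |A|=231.1477
7. ⊥bis P3·P6 via (12.91,26.425): [(10.8064, 24.3459) (10.6307, 17.9671) (19.9619, 19.9522) (21.5802, 34.9939)]  |A|=101.9995
8. ⊥bis P3·P7 via (31.75,27.74): [(10.8064, 24.3459) (10.6307, 17.9671) (19.9619, 19.9522) (21.5802, 34.9939)]  |A|=101.9995
9. canonical 4-gon: [(10.8064, 24.3459) (10.6307, 17.9671) (19.9619, 19.9522) (21.5802, 34.9939)]
10. shoelace: 101.9995

Area of P3's cell: 101.9995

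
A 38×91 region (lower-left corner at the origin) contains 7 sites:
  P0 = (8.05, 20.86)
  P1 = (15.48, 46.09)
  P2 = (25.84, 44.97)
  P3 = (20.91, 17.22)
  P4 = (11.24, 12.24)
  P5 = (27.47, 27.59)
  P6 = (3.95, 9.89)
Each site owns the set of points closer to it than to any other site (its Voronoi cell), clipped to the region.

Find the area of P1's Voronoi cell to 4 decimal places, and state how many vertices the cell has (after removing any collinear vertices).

Area of P1's cell: 1270.7622 (5 vertices)

1. box [0,38]×[0,91]: [(0, 0) (38, 0) (38, 91) (0, 91)]
2. ⊥bis P1·P0 via (11.765,33.475): [(0, 36.9397) (38, 25.749) (38, 91) (0, 91)]  |A|=2266.9143
3. ⊥bis P1·P2 via (20.66,45.53): [(0, 36.9397) (19.1225, 31.3083) (25.5757, 91) (0, 91)]  |A|=1280.2127
4. ⊥bis P1·P3 via (18.195,31.655): [(0, 36.9397) (18.0425, 31.6263) (19.18, 31.8403) (25.5757, 91) (0, 91)]  |A|=1279.9163
5. ⊥bis P1·P4 via (13.36,29.165): [(0, 36.9397) (18.0425, 31.6263) (19.18, 31.8403) (25.5757, 91) (0, 91)]  |A|=1279.9163
6. ⊥bis P1·P5 via (21.475,36.84): [(0, 36.9397) (14.8714, 32.5602) (19.5884, 35.6172) (25.5757, 91) (0, 91)]  |A|=1270.7622
7. ⊥bis P1·P6 via (9.715,27.99): [(0, 36.9397) (14.8714, 32.5602) (19.5884, 35.6172) (25.5757, 91) (0, 91)]  |A|=1270.7622
8. canonical 5-gon: [(0, 36.9397) (14.8714, 32.5602) (19.5884, 35.6172) (25.5757, 91) (0, 91)]
9. shoelace: 1270.7622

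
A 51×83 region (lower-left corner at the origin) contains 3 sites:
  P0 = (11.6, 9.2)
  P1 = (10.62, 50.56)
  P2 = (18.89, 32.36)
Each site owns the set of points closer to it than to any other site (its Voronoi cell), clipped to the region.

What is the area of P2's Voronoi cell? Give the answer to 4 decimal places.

Area of P2's cell: 1468.3112

1. box [0,51]×[0,83]: [(0, 0) (51, 0) (51, 83) (0, 83)]
2. ⊥bis P2·P0 via (15.245,20.78): [(0, 25.5786) (51, 9.5255) (51, 83) (0, 83)]  |A|=3337.8446
3. ⊥bis P2·P1 via (14.755,41.46): [(0, 34.7554) (0, 25.5786) (51, 9.5255) (51, 57.9296)]  |A|=1468.3112
4. canonical 4-gon: [(0, 34.7554) (0, 25.5786) (51, 9.5255) (51, 57.9296)]
5. shoelace: 1468.3112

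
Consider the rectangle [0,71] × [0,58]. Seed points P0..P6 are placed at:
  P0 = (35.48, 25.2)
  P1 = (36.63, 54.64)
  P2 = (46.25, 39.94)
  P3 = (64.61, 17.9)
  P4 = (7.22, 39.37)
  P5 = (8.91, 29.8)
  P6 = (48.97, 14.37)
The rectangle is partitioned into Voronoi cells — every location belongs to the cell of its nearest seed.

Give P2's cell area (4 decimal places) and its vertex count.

Area of P2's cell: 757.5290 (6 vertices)

1. box [0,71]×[0,58]: [(0, 0) (71, 0) (71, 58) (0, 58)]
2. ⊥bis P2·P0 via (40.865,32.57): [(71, 10.5514) (71, 58) (6.0611, 58)]  |A|=1540.6299
3. ⊥bis P2·P1 via (41.44,47.29): [(30.5092, 40.1366) (71, 10.5514) (71, 58) (57.8056, 58)]  |A|=1078.4643
4. ⊥bis P2·P3 via (55.43,28.92): [(30.5092, 40.1366) (50.9585, 25.1951) (71, 41.8903) (71, 58) (57.8056, 58)]  |A|=764.4246
5. ⊥bis P2·P4 via (26.735,39.655): [(30.5092, 40.1366) (50.9585, 25.1951) (71, 41.8903) (71, 58) (57.8056, 58)]  |A|=764.4246
6. ⊥bis P2·P5 via (27.58,34.87): [(30.5092, 40.1366) (50.9585, 25.1951) (71, 41.8903) (71, 58) (57.8056, 58)]  |A|=764.4246
7. ⊥bis P2·P6 via (47.61,27.155): [(30.5092, 40.1366) (48.1914, 27.2168) (54.1458, 27.8502) (71, 41.8903) (71, 58) (57.8056, 58)]  |A|=757.529
8. canonical 6-gon: [(30.5092, 40.1366) (48.1914, 27.2168) (54.1458, 27.8502) (71, 41.8903) (71, 58) (57.8056, 58)]
9. shoelace: 757.529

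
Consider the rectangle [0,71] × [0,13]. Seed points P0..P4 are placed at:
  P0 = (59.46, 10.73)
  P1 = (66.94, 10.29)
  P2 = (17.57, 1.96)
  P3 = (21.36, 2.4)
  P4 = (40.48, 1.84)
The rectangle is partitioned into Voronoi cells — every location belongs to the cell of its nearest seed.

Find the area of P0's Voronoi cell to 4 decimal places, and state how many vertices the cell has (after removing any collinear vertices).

1. box [0,71]×[0,13]: [(0, 0) (71, 0) (71, 13) (0, 13)]
2. ⊥bis P0·P1 via (63.2,10.51): [(0, 0) (62.5818, 0) (63.3465, 13) (0, 13)]  |A|=818.5335
3. ⊥bis P0·P2 via (38.515,6.345): [(39.8434, 0) (62.5818, 0) (63.3465, 13) (37.1217, 13)]  |A|=318.2604
4. ⊥bis P0·P3 via (40.41,6.565): [(41.8453, 0) (62.5818, 0) (63.3465, 13) (39.0031, 13)]  |A|=293.0188
5. ⊥bis P0·P4 via (49.97,6.285): [(52.9138, 0) (62.5818, 0) (63.3465, 13) (46.8248, 13)]  |A|=170.2327
6. canonical 4-gon: [(52.9138, 0) (62.5818, 0) (63.3465, 13) (46.8248, 13)]
7. shoelace: 170.2327

Area of P0's cell: 170.2327 (4 vertices)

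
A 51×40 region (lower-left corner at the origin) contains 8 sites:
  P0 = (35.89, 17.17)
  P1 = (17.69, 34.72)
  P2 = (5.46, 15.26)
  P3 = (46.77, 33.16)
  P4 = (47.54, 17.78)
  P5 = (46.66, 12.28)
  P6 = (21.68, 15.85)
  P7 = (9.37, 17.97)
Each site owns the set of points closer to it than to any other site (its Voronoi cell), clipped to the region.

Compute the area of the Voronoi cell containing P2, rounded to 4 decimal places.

Area of P2's cell: 241.0269

1. box [0,51]×[0,40]: [(0, 0) (51, 0) (51, 40) (0, 40)]
2. ⊥bis P2·P0 via (20.675,16.215): [(0, 0) (21.6928, 0) (19.1821, 40) (0, 40)]  |A|=817.4971
3. ⊥bis P2·P1 via (11.575,24.99): [(0, 32.2645) (0, 0) (21.6928, 0) (20.4753, 19.3964)]  |A|=540.6942
4. ⊥bis P2·P3 via (26.115,24.21): [(0, 32.2645) (0, 0) (21.6928, 0) (20.4753, 19.3964)]  |A|=540.6942
5. ⊥bis P2·P4 via (26.5,16.52): [(0, 32.2645) (0, 0) (21.6928, 0) (20.4753, 19.3964)]  |A|=540.6942
6. ⊥bis P2·P5 via (26.06,13.77): [(0, 32.2645) (0, 0) (21.6928, 0) (20.4753, 19.3964)]  |A|=540.6942
7. ⊥bis P2·P6 via (13.57,15.555): [(13.2654, 23.9276) (0, 32.2645) (0, 0) (14.1358, 0)]  |A|=383.1197
8. ⊥bis P2·P7 via (7.415,16.615): [(13.8702, 7.3014) (0, 27.3134) (0, 0) (14.1358, 0)]  |A|=241.0269
9. canonical 4-gon: [(13.8702, 7.3014) (0, 27.3134) (0, 0) (14.1358, 0)]
10. shoelace: 241.0269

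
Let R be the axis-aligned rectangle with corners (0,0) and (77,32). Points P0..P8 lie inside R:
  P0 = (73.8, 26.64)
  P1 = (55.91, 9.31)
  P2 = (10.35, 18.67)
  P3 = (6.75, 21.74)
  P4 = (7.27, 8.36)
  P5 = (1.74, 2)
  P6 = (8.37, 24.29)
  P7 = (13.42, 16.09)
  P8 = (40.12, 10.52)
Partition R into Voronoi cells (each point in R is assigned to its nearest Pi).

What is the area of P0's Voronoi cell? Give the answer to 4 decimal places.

1. box [0,77]×[0,32]: [(0, 0) (77, 0) (77, 32) (0, 32)]
2. ⊥bis P0·P1 via (64.855,17.975): [(77, 5.4375) (77, 32) (51.269, 32)]  |A|=341.739
3. ⊥bis P0·P2 via (42.075,22.655): [(77, 5.4375) (77, 32) (51.269, 32)]  |A|=341.739
4. ⊥bis P0·P3 via (40.275,24.19): [(77, 5.4375) (77, 32) (51.269, 32)]  |A|=341.739
5. ⊥bis P0·P4 via (40.535,17.5): [(77, 5.4375) (77, 32) (51.269, 32)]  |A|=341.739
6. ⊥bis P0·P5 via (37.77,14.32): [(77, 5.4375) (77, 32) (51.269, 32)]  |A|=341.739
7. ⊥bis P0·P6 via (41.085,25.465): [(77, 5.4375) (77, 32) (51.269, 32)]  |A|=341.739
8. ⊥bis P0·P7 via (43.61,21.365): [(77, 5.4375) (77, 32) (51.269, 32)]  |A|=341.739
9. ⊥bis P0·P8 via (56.96,18.58): [(77, 5.4375) (77, 32) (51.269, 32)]  |A|=341.739
10. canonical 3-gon: [(77, 5.4375) (77, 32) (51.269, 32)]
11. shoelace: 341.739

Area of P0's cell: 341.7390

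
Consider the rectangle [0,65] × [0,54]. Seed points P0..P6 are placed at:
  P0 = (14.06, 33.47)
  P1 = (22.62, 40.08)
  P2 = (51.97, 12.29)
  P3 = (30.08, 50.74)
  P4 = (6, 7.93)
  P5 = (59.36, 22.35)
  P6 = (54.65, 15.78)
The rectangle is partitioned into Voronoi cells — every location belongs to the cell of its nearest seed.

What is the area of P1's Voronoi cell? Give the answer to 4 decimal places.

1. box [0,65]×[0,54]: [(0, 0) (65, 0) (65, 54) (0, 54)]
2. ⊥bis P1·P0 via (18.34,36.775): [(46.7375, 0) (65, 0) (65, 54) (5.0389, 54)]  |A|=2112.0362
3. ⊥bis P1·P2 via (37.295,26.185): [(31.3588, 19.9156) (63.6316, 54) (5.0389, 54)]  |A|=998.549
4. ⊥bis P1·P3 via (26.35,45.41): [(31.3588, 19.9156) (43.8815, 33.1412) (14.0753, 54) (5.0389, 54)]  |A|=481.7074
5. ⊥bis P1·P4 via (14.31,24.005): [(31.3588, 19.9156) (43.8815, 33.1412) (14.0753, 54) (5.0389, 54)]  |A|=481.7074
6. ⊥bis P1·P5 via (40.99,31.215): [(31.3588, 19.9156) (39.8802, 28.9154) (42.4149, 34.1676) (14.0753, 54) (5.0389, 54)]  |A|=476.5552
7. ⊥bis P1·P6 via (38.635,27.93): [(31.3588, 19.9156) (37.3762, 26.2707) (40.7502, 30.718) (42.4149, 34.1676) (14.0753, 54) (5.0389, 54)]  |A|=475.4485
8. canonical 6-gon: [(31.3588, 19.9156) (37.3762, 26.2707) (40.7502, 30.718) (42.4149, 34.1676) (14.0753, 54) (5.0389, 54)]
9. shoelace: 475.4485

Area of P1's cell: 475.4485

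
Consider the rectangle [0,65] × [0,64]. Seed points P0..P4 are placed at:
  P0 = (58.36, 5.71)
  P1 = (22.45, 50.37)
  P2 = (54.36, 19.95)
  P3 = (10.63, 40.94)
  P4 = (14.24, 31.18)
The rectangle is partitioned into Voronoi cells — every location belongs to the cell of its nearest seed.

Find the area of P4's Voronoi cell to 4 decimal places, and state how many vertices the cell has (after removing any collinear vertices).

1. box [0,65]×[0,64]: [(0, 0) (65, 0) (65, 64) (0, 64)]
2. ⊥bis P4·P0 via (36.3,18.445): [(0, 0) (25.6519, 0) (62.5984, 64) (0, 64)]  |A|=2824.0099
3. ⊥bis P4·P1 via (18.345,40.775): [(0, 48.6235) (0, 0) (25.6519, 0) (43.0815, 30.1921)]  |A|=1434.6274
4. ⊥bis P4·P2 via (34.3,25.565): [(36.3958, 33.0524) (0, 48.6235) (0, 0) (25.6519, 0) (28.5486, 5.0178)]  |A|=1329.6899
5. ⊥bis P4·P3 via (12.435,36.06): [(36.3958, 33.0524) (21.5154, 39.4186) (0, 31.4606) (0, 0) (25.6519, 0) (28.5486, 5.0178)]  |A|=1145.0567
6. canonical 6-gon: [(36.3958, 33.0524) (21.5154, 39.4186) (0, 31.4606) (0, 0) (25.6519, 0) (28.5486, 5.0178)]
7. shoelace: 1145.0567

Area of P4's cell: 1145.0567 (6 vertices)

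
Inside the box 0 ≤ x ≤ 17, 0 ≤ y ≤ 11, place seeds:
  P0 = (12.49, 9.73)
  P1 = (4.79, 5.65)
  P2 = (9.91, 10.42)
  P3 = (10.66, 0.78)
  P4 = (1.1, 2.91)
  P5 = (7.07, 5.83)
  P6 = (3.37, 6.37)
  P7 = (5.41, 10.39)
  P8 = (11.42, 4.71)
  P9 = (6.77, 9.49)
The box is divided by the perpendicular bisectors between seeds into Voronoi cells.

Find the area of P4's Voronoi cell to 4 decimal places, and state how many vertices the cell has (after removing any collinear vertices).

Area of P4's cell: 21.7094 (5 vertices)

1. box [0,17]×[0,11]: [(0, 0) (17, 0) (17, 11) (0, 11)]
2. ⊥bis P4·P0 via (6.795,6.32): [(0, 0) (10.5792, 0) (3.9928, 11) (0, 11)]  |A|=80.1459
3. ⊥bis P4·P1 via (2.945,4.28): [(0, 8.2461) (0, 0) (6.1231, 0)]  |A|=25.2458
4. ⊥bis P4·P2 via (5.505,6.665): [(0, 8.2461) (0, 0) (6.1231, 0)]  |A|=25.2458
5. ⊥bis P4·P3 via (5.88,1.845): [(5.6199, 0.6777) (0, 8.2461) (0, 0) (5.4689, 0)]  |A|=25.0241
6. ⊥bis P4·P5 via (4.085,4.37): [(5.6199, 0.6777) (0, 8.2461) (0, 0) (5.4689, 0)]  |A|=25.0241
7. ⊥bis P4·P6 via (2.235,4.64): [(5.6199, 0.6777) (3.0982, 4.0737) (0, 6.1063) (0, 0) (5.4689, 0)]  |A|=21.7094
8. ⊥bis P4·P7 via (3.255,6.65): [(5.6199, 0.6777) (3.0982, 4.0737) (0, 6.1063) (0, 0) (5.4689, 0)]  |A|=21.7094
9. ⊥bis P4·P8 via (6.26,3.81): [(5.6199, 0.6777) (3.0982, 4.0737) (0, 6.1063) (0, 0) (5.4689, 0)]  |A|=21.7094
10. ⊥bis P4·P9 via (3.935,6.2): [(5.6199, 0.6777) (3.0982, 4.0737) (0, 6.1063) (0, 0) (5.4689, 0)]  |A|=21.7094
11. canonical 5-gon: [(5.6199, 0.6777) (3.0982, 4.0737) (0, 6.1063) (0, 0) (5.4689, 0)]
12. shoelace: 21.7094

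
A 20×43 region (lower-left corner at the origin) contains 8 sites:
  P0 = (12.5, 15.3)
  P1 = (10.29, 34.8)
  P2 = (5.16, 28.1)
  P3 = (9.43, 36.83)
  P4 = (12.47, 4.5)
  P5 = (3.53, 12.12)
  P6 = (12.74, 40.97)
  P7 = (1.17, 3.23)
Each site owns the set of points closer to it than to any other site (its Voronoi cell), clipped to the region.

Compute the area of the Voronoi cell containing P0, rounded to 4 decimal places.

Area of P0's cell: 178.1325

1. box [0,20]×[0,43]: [(0, 0) (20, 0) (20, 43) (0, 43)]
2. ⊥bis P0·P1 via (11.395,25.05): [(0, 23.7586) (0, 0) (20, 0) (20, 26.0252)]  |A|=497.838
3. ⊥bis P0·P2 via (8.83,21.7): [(15.4791, 25.5129) (0, 16.6365) (0, 0) (20, 0) (20, 26.0252)]  |A|=442.7166
4. ⊥bis P0·P3 via (10.965,26.065): [(15.4791, 25.5129) (0, 16.6365) (0, 0) (20, 0) (20, 26.0252)]  |A|=442.7166
5. ⊥bis P0·P4 via (12.485,9.9): [(15.4791, 25.5129) (0, 16.6365) (0, 9.9347) (20, 9.8791) (20, 26.0252)]  |A|=244.5786
6. ⊥bis P0·P5 via (8.015,13.71): [(15.4791, 25.5129) (5.7987, 19.9617) (9.3626, 9.9087) (20, 9.8791) (20, 26.0252)]  |A|=178.1325
7. ⊥bis P0·P6 via (12.62,28.135): [(15.4791, 25.5129) (5.7987, 19.9617) (9.3626, 9.9087) (20, 9.8791) (20, 26.0252)]  |A|=178.1325
8. ⊥bis P0·P7 via (6.835,9.265): [(15.4791, 25.5129) (5.7987, 19.9617) (9.3626, 9.9087) (20, 9.8791) (20, 26.0252)]  |A|=178.1325
9. canonical 5-gon: [(15.4791, 25.5129) (5.7987, 19.9617) (9.3626, 9.9087) (20, 9.8791) (20, 26.0252)]
10. shoelace: 178.1325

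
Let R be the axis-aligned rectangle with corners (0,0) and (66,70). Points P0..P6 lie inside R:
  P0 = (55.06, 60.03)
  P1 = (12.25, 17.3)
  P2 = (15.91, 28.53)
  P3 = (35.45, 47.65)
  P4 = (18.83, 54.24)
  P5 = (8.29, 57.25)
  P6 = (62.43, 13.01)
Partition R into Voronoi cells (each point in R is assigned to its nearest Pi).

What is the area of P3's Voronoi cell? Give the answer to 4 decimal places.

Area of P3's cell: 770.2404

1. box [0,66]×[0,70]: [(0, 0) (66, 0) (66, 70) (0, 70)]
2. ⊥bis P3·P0 via (45.255,53.84): [(0, 0) (66, 0) (66, 20.9798) (35.053, 70) (0, 70)]  |A|=3861.4862
3. ⊥bis P3·P1 via (23.85,32.475): [(0, 50.7063) (66, 0.2549) (66, 20.9798) (35.053, 70) (0, 70)]  |A|=2179.7666
4. ⊥bis P3·P2 via (25.68,38.09): [(0, 64.3341) (52.9129, 10.2589) (66, 0.2549) (66, 20.9798) (35.053, 70) (0, 70)]  |A|=1819.2231
5. ⊥bis P3·P4 via (27.14,50.945): [(23.0917, 40.7352) (52.9129, 10.2589) (66, 0.2549) (66, 20.9798) (35.053, 70) (34.6955, 70)]  |A|=1246.1264
6. ⊥bis P3·P5 via (21.87,52.45): [(23.0917, 40.7352) (52.9129, 10.2589) (66, 0.2549) (66, 20.9798) (35.053, 70) (34.6955, 70)]  |A|=1246.1264
7. ⊥bis P3·P6 via (48.94,30.33): [(23.0917, 40.7352) (40.0492, 23.4052) (56.4194, 36.1555) (35.053, 70) (34.6955, 70)]  |A|=770.2404
8. canonical 5-gon: [(23.0917, 40.7352) (40.0492, 23.4052) (56.4194, 36.1555) (35.053, 70) (34.6955, 70)]
9. shoelace: 770.2404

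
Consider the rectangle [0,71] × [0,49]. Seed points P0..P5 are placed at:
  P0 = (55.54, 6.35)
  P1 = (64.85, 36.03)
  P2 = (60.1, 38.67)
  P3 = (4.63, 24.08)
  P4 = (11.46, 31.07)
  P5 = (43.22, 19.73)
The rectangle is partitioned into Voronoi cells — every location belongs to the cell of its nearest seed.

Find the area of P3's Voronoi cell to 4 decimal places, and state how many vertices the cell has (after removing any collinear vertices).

1. box [0,71]×[0,49]: [(0, 0) (71, 0) (71, 49) (0, 49)]
2. ⊥bis P3·P0 via (30.085,15.215): [(0, 0) (24.7862, 0) (41.851, 49) (0, 49)]  |A|=1632.6119
3. ⊥bis P3·P1 via (34.74,30.055): [(0, 0) (24.7862, 0) (34.9263, 29.1163) (30.9806, 49) (0, 49)]  |A|=1524.5394
4. ⊥bis P3·P2 via (32.365,31.375): [(0, 0) (24.7862, 0) (33.8055, 25.8982) (27.7292, 49) (0, 49)]  |A|=1469.4918
5. ⊥bis P3·P4 via (8.045,27.575): [(0, 35.4359) (0, 0) (24.7862, 0) (27.7008, 8.3691)]  |A|=594.5202
6. ⊥bis P3·P5 via (23.925,21.905): [(22.9252, 13.0354) (0, 35.4359) (0, 0) (21.4558, 0)]  |A|=546.0294
7. canonical 4-gon: [(22.9252, 13.0354) (0, 35.4359) (0, 0) (21.4558, 0)]
8. shoelace: 546.0294

Area of P3's cell: 546.0294 (4 vertices)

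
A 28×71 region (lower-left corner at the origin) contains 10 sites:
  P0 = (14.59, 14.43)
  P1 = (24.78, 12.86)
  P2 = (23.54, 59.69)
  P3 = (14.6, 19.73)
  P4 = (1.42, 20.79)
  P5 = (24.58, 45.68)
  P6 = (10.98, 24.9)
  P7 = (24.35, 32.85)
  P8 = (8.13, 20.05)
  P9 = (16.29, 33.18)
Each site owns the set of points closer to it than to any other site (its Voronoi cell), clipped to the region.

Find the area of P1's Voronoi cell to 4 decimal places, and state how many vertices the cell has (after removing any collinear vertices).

Area of P1's cell: 189.2565 (5 vertices)

1. box [0,28]×[0,71]: [(0, 0) (28, 0) (28, 71) (0, 71)]
2. ⊥bis P1·P0 via (19.685,13.645): [(17.5827, 0) (28, 0) (28, 67.6131)]  |A|=352.1735
3. ⊥bis P1·P2 via (24.16,36.275): [(23.1676, 36.2487) (17.5827, 0) (28, 0) (28, 36.3767)]  |A|=276.7004
4. ⊥bis P1·P3 via (19.69,16.295): [(20.2126, 17.0694) (17.5827, 0) (28, 0) (28, 28.6088)]  |A|=200.3027
5. ⊥bis P1·P4 via (13.1,16.825): [(20.2126, 17.0694) (17.5827, 0) (28, 0) (28, 28.6088)]  |A|=200.3027
6. ⊥bis P1·P5 via (24.68,29.27): [(20.2126, 17.0694) (17.5827, 0) (28, 0) (28, 28.6088)]  |A|=200.3027
7. ⊥bis P1·P6 via (17.88,18.88): [(20.2126, 17.0694) (17.5827, 0) (28, 0) (28, 28.6088)]  |A|=200.3027
8. ⊥bis P1·P7 via (24.565,22.855): [(24.1104, 22.8452) (20.2126, 17.0694) (17.5827, 0) (28, 0) (28, 22.9289)]  |A|=189.2565
9. ⊥bis P1·P8 via (16.455,16.455): [(24.1104, 22.8452) (20.2126, 17.0694) (17.5827, 0) (28, 0) (28, 22.9289)]  |A|=189.2565
10. ⊥bis P1·P9 via (20.535,23.02): [(24.1104, 22.8452) (20.2126, 17.0694) (17.5827, 0) (28, 0) (28, 22.9289)]  |A|=189.2565
11. canonical 5-gon: [(24.1104, 22.8452) (20.2126, 17.0694) (17.5827, 0) (28, 0) (28, 22.9289)]
12. shoelace: 189.2565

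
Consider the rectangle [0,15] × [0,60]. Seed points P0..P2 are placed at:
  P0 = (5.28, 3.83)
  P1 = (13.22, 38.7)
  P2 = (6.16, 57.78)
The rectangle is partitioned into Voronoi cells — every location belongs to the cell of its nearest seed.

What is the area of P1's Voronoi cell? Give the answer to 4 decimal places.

Area of P1's cell: 386.4926

1. box [0,15]×[0,60]: [(0, 0) (15, 0) (15, 60) (0, 60)]
2. ⊥bis P1·P0 via (9.25,21.265): [(0, 23.3713) (15, 19.9557) (15, 60) (0, 60)]  |A|=575.0478
3. ⊥bis P1·P2 via (9.69,48.24): [(0, 44.6545) (0, 23.3713) (15, 19.9557) (15, 50.2048)]  |A|=386.4926
4. canonical 4-gon: [(0, 44.6545) (0, 23.3713) (15, 19.9557) (15, 50.2048)]
5. shoelace: 386.4926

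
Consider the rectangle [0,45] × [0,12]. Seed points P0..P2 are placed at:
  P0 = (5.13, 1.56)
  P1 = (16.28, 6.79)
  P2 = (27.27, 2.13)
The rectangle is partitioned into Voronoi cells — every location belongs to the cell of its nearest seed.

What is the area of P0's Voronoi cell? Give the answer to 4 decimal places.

1. box [0,45]×[0,12]: [(0, 0) (45, 0) (45, 12) (0, 12)]
2. ⊥bis P0·P1 via (10.705,4.175): [(0, 0) (12.6633, 0) (7.0346, 12) (0, 12)]  |A|=118.1876
3. ⊥bis P0·P2 via (16.2,1.845): [(0, 0) (12.6633, 0) (7.0346, 12) (0, 12)]  |A|=118.1876
4. canonical 4-gon: [(0, 0) (12.6633, 0) (7.0346, 12) (0, 12)]
5. shoelace: 118.1876

Area of P0's cell: 118.1876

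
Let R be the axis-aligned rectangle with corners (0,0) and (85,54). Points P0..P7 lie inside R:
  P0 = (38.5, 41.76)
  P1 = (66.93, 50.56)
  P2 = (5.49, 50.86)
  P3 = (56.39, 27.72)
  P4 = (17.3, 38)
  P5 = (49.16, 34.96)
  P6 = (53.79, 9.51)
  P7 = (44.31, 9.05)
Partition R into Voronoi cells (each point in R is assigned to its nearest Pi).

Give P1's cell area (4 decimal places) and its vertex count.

Area of P1's cell: 571.9553 (5 vertices)

1. box [0,85]×[0,54]: [(0, 0) (85, 0) (85, 54) (0, 54)]
2. ⊥bis P1·P0 via (52.715,46.16): [(67.003, 0) (85, 0) (85, 54) (50.2883, 54)]  |A|=1423.1356
3. ⊥bis P1·P2 via (36.21,50.71): [(67.003, 0) (85, 0) (85, 54) (50.2883, 54)]  |A|=1423.1356
4. ⊥bis P1·P3 via (61.66,39.14): [(53.7594, 42.7859) (85, 28.3693) (85, 54) (50.2883, 54)]  |A|=594.9903
5. ⊥bis P1·P4 via (42.115,44.28): [(53.7594, 42.7859) (85, 28.3693) (85, 54) (50.2883, 54)]  |A|=594.9903
6. ⊥bis P1·P5 via (58.045,42.76): [(51.4378, 50.2863) (60.9253, 39.479) (85, 28.3693) (85, 54) (50.2883, 54)]  |A|=571.9553
7. ⊥bis P1·P6 via (60.36,30.035): [(51.4378, 50.2863) (60.9253, 39.479) (85, 28.3693) (85, 54) (50.2883, 54)]  |A|=571.9553
8. ⊥bis P1·P7 via (55.62,29.805): [(51.4378, 50.2863) (60.9253, 39.479) (85, 28.3693) (85, 54) (50.2883, 54)]  |A|=571.9553
9. canonical 5-gon: [(51.4378, 50.2863) (60.9253, 39.479) (85, 28.3693) (85, 54) (50.2883, 54)]
10. shoelace: 571.9553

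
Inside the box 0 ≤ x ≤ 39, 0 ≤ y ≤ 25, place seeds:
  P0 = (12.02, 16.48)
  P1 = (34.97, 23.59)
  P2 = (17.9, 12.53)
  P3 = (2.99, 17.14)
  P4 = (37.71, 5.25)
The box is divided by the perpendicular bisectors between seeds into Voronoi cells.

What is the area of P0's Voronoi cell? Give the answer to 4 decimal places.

1. box [0,39]×[0,25]: [(0, 0) (39, 0) (39, 25) (0, 25)]
2. ⊥bis P0·P1 via (23.495,20.035): [(0, 0) (29.7019, 0) (21.9568, 25) (0, 25)]  |A|=645.7343
3. ⊥bis P0·P2 via (14.96,14.505): [(0, 0) (5.216, 0) (21.9737, 24.9456) (21.9568, 25) (0, 25)]  |A|=340.3261
4. ⊥bis P0·P3 via (7.505,16.81): [(6.4058, 1.7712) (21.9737, 24.9456) (21.9568, 25) (8.1036, 25)]  |A|=161.5156
5. ⊥bis P0·P4 via (24.865,10.865): [(6.4058, 1.7712) (21.9737, 24.9456) (21.9568, 25) (8.1036, 25)]  |A|=161.5156
6. canonical 4-gon: [(6.4058, 1.7712) (21.9737, 24.9456) (21.9568, 25) (8.1036, 25)]
7. shoelace: 161.5156

Area of P0's cell: 161.5156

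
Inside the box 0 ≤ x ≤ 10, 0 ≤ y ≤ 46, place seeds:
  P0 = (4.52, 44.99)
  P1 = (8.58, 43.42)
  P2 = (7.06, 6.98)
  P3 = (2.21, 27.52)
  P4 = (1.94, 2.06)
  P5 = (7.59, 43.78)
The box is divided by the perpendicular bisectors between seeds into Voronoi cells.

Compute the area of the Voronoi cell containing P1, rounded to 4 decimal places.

Area of P1's cell: 35.3708

1. box [0,10]×[0,46]: [(0, 0) (10, 0) (10, 46) (0, 46)]
2. ⊥bis P1·P0 via (6.55,44.205): [(0, 27.2668) (0, 0) (10, 0) (10, 46) (7.2441, 46)]  |A|=392.1471
3. ⊥bis P1·P2 via (7.82,25.2): [(0, 27.2668) (0, 25.5262) (10, 25.1091) (10, 46) (7.2441, 46)]  |A|=138.9708
4. ⊥bis P1·P3 via (5.395,35.47): [(3.4704, 36.2411) (10, 33.6251) (10, 46) (7.2441, 46)]  |A|=53.8491
5. ⊥bis P1·P4 via (5.26,22.74): [(3.4704, 36.2411) (10, 33.6251) (10, 46) (7.2441, 46)]  |A|=53.8491
6. ⊥bis P1·P5 via (8.085,43.6): [(5.1625, 35.5631) (10, 33.6251) (10, 46) (8.9577, 46)]  |A|=35.3708
7. canonical 4-gon: [(5.1625, 35.5631) (10, 33.6251) (10, 46) (8.9577, 46)]
8. shoelace: 35.3708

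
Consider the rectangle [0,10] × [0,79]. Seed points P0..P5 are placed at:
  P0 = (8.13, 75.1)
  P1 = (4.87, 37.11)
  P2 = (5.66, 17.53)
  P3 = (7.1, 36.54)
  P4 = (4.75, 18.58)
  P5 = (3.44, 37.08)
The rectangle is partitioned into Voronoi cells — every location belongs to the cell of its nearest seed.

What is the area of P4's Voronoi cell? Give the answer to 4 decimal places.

1. box [0,10]×[0,79]: [(0, 0) (10, 0) (10, 79) (0, 79)]
2. ⊥bis P4·P0 via (6.44,46.84): [(0, 47.2251) (0, 0) (10, 0) (10, 46.6271)]  |A|=469.2611
3. ⊥bis P4·P1 via (4.81,27.845): [(0, 27.8761) (0, 0) (10, 0) (10, 27.8114)]  |A|=278.4377
4. ⊥bis P4·P2 via (5.205,18.055): [(0, 27.8761) (0, 13.544) (10, 22.2107) (10, 27.8114)]  |A|=99.6644
5. ⊥bis P4·P3 via (5.925,27.56): [(3.6915, 27.8522) (0, 27.8761) (0, 13.544) (10, 22.2107) (10, 27.0268)]  |A|=97.1896
6. ⊥bis P4·P5 via (4.095,27.83): [(3.9435, 27.8193) (0, 27.54) (0, 13.544) (10, 22.2107) (10, 27.0268)]  |A|=96.469
7. canonical 5-gon: [(3.9435, 27.8193) (0, 27.54) (0, 13.544) (10, 22.2107) (10, 27.0268)]
8. shoelace: 96.469

Area of P4's cell: 96.4690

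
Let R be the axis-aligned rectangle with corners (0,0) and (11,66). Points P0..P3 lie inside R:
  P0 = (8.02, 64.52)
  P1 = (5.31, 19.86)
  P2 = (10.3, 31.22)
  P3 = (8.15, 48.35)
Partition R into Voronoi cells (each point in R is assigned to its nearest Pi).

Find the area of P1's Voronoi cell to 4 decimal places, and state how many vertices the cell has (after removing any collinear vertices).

Area of P1's cell: 292.0775 (4 vertices)

1. box [0,11]×[0,66]: [(0, 0) (11, 0) (11, 66) (0, 66)]
2. ⊥bis P1·P0 via (6.665,42.19): [(0, 42.5944) (0, 0) (11, 0) (11, 41.9269)]  |A|=464.8676
3. ⊥bis P1·P2 via (7.805,25.54): [(0, 28.9684) (0, 0) (11, 0) (11, 24.1366)]  |A|=292.0775
4. ⊥bis P1·P3 via (6.73,34.105): [(0, 28.9684) (0, 0) (11, 0) (11, 24.1366)]  |A|=292.0775
5. canonical 4-gon: [(0, 28.9684) (0, 0) (11, 0) (11, 24.1366)]
6. shoelace: 292.0775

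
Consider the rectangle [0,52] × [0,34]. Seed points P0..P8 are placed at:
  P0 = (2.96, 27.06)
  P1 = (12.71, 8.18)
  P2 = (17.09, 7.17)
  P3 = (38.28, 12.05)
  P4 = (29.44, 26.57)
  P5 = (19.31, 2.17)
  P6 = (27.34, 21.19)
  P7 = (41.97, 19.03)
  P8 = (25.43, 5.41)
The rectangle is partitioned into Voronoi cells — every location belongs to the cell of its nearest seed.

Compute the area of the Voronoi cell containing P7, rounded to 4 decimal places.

Area of P7's cell: 299.2413

1. box [0,52]×[0,34]: [(0, 0) (52, 0) (52, 34) (0, 34)]
2. ⊥bis P7·P0 via (22.465,23.045): [(17.7213, 0) (52, 0) (52, 34) (24.72, 34)]  |A|=1046.4973
3. ⊥bis P7·P1 via (27.34,13.605): [(22.9557, 25.4286) (32.3849, 0) (52, 0) (52, 34) (24.72, 34)]  |A|=860.0598
4. ⊥bis P7·P2 via (29.53,13.1): [(23.166, 26.4505) (35.7746, 0) (52, 0) (52, 34) (24.72, 34)]  |A|=807.7382
5. ⊥bis P7·P3 via (40.125,15.54): [(23.166, 26.4505) (24.4055, 23.8501) (52, 9.2622) (52, 34) (24.72, 34)]  |A|=486.4559
6. ⊥bis P7·P4 via (35.705,22.8): [(33.4574, 19.0649) (52, 9.2622) (52, 34) (42.4447, 34)]  |A|=300.7067
7. ⊥bis P7·P5 via (30.64,10.6): [(33.4574, 19.0649) (52, 9.2622) (52, 34) (42.4447, 34)]  |A|=300.7067
8. ⊥bis P7·P6 via (34.655,20.11): [(34.8399, 21.3624) (34.4252, 18.5532) (52, 9.2622) (52, 34) (42.4447, 34)]  |A|=299.2413
9. ⊥bis P7·P8 via (33.7,12.22): [(34.8399, 21.3624) (34.4252, 18.5532) (52, 9.2622) (52, 34) (42.4447, 34)]  |A|=299.2413
10. canonical 5-gon: [(34.8399, 21.3624) (34.4252, 18.5532) (52, 9.2622) (52, 34) (42.4447, 34)]
11. shoelace: 299.2413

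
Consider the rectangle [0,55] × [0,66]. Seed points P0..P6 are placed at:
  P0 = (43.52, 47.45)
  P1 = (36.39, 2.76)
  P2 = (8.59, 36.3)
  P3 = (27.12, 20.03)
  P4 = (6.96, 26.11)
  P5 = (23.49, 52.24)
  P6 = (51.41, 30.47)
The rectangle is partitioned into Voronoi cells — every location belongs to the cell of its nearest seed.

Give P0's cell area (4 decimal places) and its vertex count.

Area of P0's cell: 603.0998 (5 vertices)

1. box [0,55]×[0,66]: [(0, 0) (55, 0) (55, 66) (0, 66)]
2. ⊥bis P0·P1 via (39.955,25.105): [(0, 31.4796) (55, 22.7047) (55, 66) (0, 66)]  |A|=2139.9337
3. ⊥bis P0·P2 via (26.055,41.875): [(30.9495, 26.5418) (55, 22.7047) (55, 66) (18.3541, 66)]  |A|=1243.6288
4. ⊥bis P0·P3 via (35.32,33.74): [(27.0783, 38.6694) (53.3233, 22.9722) (55, 22.7047) (55, 66) (18.3541, 66)]  |A|=1114.8676
5. ⊥bis P0·P4 via (25.24,36.78): [(27.0783, 38.6694) (53.3233, 22.9722) (55, 22.7047) (55, 66) (18.3541, 66)]  |A|=1114.8676
6. ⊥bis P0·P5 via (33.505,49.845): [(30.3627, 36.705) (53.3233, 22.9722) (55, 22.7047) (55, 66) (37.3683, 66)]  |A|=800.0425
7. ⊥bis P0·P6 via (47.465,38.96): [(30.3627, 36.705) (35.7183, 33.5017) (55, 42.4612) (55, 66) (37.3683, 66)]  |A|=603.0998
8. canonical 5-gon: [(30.3627, 36.705) (35.7183, 33.5017) (55, 42.4612) (55, 66) (37.3683, 66)]
9. shoelace: 603.0998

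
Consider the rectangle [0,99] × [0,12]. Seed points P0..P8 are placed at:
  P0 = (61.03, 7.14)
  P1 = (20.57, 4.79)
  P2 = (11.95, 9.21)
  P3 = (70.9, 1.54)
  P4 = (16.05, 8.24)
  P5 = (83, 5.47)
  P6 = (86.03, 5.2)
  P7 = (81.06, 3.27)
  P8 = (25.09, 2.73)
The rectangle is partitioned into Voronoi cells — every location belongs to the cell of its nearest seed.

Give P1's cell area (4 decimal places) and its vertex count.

1. box [0,99]×[0,12]: [(0, 0) (99, 0) (99, 12) (0, 12)]
2. ⊥bis P1·P0 via (40.8,5.965): [(0, 0) (41.1465, 0) (40.4495, 12) (0, 12)]  |A|=489.5756
3. ⊥bis P1·P2 via (16.26,7): [(12.6707, 0) (41.1465, 0) (40.4495, 12) (18.8238, 12)]  |A|=300.6087
4. ⊥bis P1·P3 via (45.735,3.165): [(12.6707, 0) (41.1465, 0) (40.4495, 12) (18.8238, 12)]  |A|=300.6087
5. ⊥bis P1·P4 via (18.31,6.515): [(13.3373, 0) (41.1465, 0) (40.4495, 12) (22.4966, 12)]  |A|=274.5726
6. ⊥bis P1·P5 via (51.785,5.13): [(13.3373, 0) (41.1465, 0) (40.4495, 12) (22.4966, 12)]  |A|=274.5726
7. ⊥bis P1·P6 via (53.3,4.995): [(13.3373, 0) (41.1465, 0) (40.4495, 12) (22.4966, 12)]  |A|=274.5726
8. ⊥bis P1·P7 via (50.815,4.03): [(13.3373, 0) (41.1465, 0) (40.4495, 12) (22.4966, 12)]  |A|=274.5726
9. ⊥bis P1·P8 via (22.83,3.76): [(13.3373, 0) (21.1164, 0) (26.5854, 12) (22.4966, 12)]  |A|=71.2077
10. canonical 4-gon: [(13.3373, 0) (21.1164, 0) (26.5854, 12) (22.4966, 12)]
11. shoelace: 71.2077

Area of P1's cell: 71.2077 (4 vertices)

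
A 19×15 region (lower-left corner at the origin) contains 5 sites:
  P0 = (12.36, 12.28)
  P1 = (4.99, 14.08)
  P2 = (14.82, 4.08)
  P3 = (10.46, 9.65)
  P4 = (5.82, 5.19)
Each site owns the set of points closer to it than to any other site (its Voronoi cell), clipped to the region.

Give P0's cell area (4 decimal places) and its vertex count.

Area of P0's cell: 50.2380 (5 vertices)

1. box [0,19]×[0,15]: [(0, 0) (19, 0) (19, 15) (0, 15)]
2. ⊥bis P0·P1 via (8.675,13.18): [(5.456, 0) (19, 0) (19, 15) (9.1195, 15)]  |A|=175.6837
3. ⊥bis P0·P2 via (13.59,8.18): [(6.9687, 6.1936) (19, 9.803) (19, 15) (9.1195, 15)]  |A|=74.7691
4. ⊥bis P0·P3 via (11.41,10.965): [(8.6254, 12.9767) (14.7735, 8.5351) (19, 9.803) (19, 15) (9.1195, 15)]  |A|=50.238
5. ⊥bis P0·P4 via (9.09,8.735): [(8.6254, 12.9767) (14.7735, 8.5351) (19, 9.803) (19, 15) (9.1195, 15)]  |A|=50.238
6. canonical 5-gon: [(8.6254, 12.9767) (14.7735, 8.5351) (19, 9.803) (19, 15) (9.1195, 15)]
7. shoelace: 50.238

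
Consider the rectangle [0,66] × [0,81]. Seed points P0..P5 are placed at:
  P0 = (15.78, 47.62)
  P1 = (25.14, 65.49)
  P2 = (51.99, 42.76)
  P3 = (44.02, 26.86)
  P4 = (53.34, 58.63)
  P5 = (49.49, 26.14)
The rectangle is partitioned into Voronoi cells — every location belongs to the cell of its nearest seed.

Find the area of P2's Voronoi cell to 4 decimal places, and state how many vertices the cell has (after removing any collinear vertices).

Area of P2's cell: 485.4082 (6 vertices)

1. box [0,66]×[0,81]: [(0, 0) (66, 0) (66, 81) (0, 81)]
2. ⊥bis P2·P0 via (33.885,45.19): [(27.8197, 0) (66, 0) (66, 81) (38.6913, 81)]  |A|=2652.3027
3. ⊥bis P2·P1 via (38.565,54.125): [(34.4284, 49.2386) (27.8197, 0) (66, 0) (66, 81) (61.3162, 81)]  |A|=2293.0042
4. ⊥bis P2·P3 via (48.005,34.81): [(34.4284, 49.2386) (33.4697, 42.0959) (66, 25.7899) (66, 81) (61.3162, 81)]  |A|=1069.9117
5. ⊥bis P2·P4 via (52.665,50.695): [(36.8036, 52.0443) (34.4284, 49.2386) (33.4697, 42.0959) (66, 25.7899) (66, 49.5606)]  |A|=543.1409
6. ⊥bis P2·P5 via (50.74,34.45): [(36.8036, 52.0443) (34.4284, 49.2386) (33.4697, 42.0959) (47.8585, 34.8834) (66, 32.1546) (66, 49.5606)]  |A|=485.4082
7. canonical 6-gon: [(36.8036, 52.0443) (34.4284, 49.2386) (33.4697, 42.0959) (47.8585, 34.8834) (66, 32.1546) (66, 49.5606)]
8. shoelace: 485.4082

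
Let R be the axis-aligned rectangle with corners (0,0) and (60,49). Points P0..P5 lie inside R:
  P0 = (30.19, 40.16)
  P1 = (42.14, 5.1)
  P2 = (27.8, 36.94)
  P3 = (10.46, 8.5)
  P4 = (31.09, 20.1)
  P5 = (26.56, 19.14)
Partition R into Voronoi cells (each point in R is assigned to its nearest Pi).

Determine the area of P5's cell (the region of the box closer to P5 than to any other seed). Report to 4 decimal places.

Area of P5's cell: 302.8106

1. box [0,60]×[0,49]: [(0, 0) (60, 0) (60, 49) (0, 49)]
2. ⊥bis P5·P0 via (28.375,29.65): [(0, 34.5502) (0, 0) (60, 0) (60, 24.1886)]  |A|=1762.1625
3. ⊥bis P5·P1 via (34.35,12.12): [(47.2153, 26.3964) (0, 34.5502) (0, 0) (23.428, 0)]  |A|=1124.8552
4. ⊥bis P5·P2 via (27.18,28.04): [(47.2153, 26.3964) (44.8095, 26.8119) (0, 29.9334) (0, 0) (23.428, 0)]  |A|=1021.4187
5. ⊥bis P5·P3 via (18.51,13.82): [(25.8598, 2.6986) (47.2153, 26.3964) (44.8095, 26.8119) (8.2405, 29.3594)]  |A|=497.9791
6. ⊥bis P5·P4 via (28.825,19.62): [(25.8598, 2.6986) (31.1637, 8.5842) (27.0385, 28.0499) (8.2405, 29.3594)]  |A|=302.8106
7. canonical 4-gon: [(25.8598, 2.6986) (31.1637, 8.5842) (27.0385, 28.0499) (8.2405, 29.3594)]
8. shoelace: 302.8106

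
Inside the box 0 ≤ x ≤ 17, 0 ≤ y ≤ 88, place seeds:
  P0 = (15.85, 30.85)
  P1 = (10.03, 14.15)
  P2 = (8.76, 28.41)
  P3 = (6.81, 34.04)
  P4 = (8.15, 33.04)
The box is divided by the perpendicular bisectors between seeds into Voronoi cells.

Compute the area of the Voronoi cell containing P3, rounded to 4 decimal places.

Area of P3's cell: 888.3011

1. box [0,17]×[0,88]: [(0, 0) (17, 0) (17, 88) (0, 88)]
2. ⊥bis P3·P0 via (11.33,32.445): [(0, 0.3374) (17, 48.513) (17, 88) (0, 88)]  |A|=1080.7718
3. ⊥bis P3·P1 via (8.42,24.095): [(0, 22.7319) (8.3813, 24.0887) (17, 48.513) (17, 88) (0, 88)]  |A|=986.9247
4. ⊥bis P3·P2 via (7.785,31.225): [(0, 28.5286) (11.3332, 32.4539) (17, 48.513) (17, 88) (0, 88)]  |A|=921.0243
5. ⊥bis P3·P4 via (7.48,33.54): [(0, 28.5286) (5.0439, 30.2756) (15.5165, 44.3089) (17, 48.513) (17, 88) (0, 88)]  |A|=888.3011
6. canonical 6-gon: [(0, 28.5286) (5.0439, 30.2756) (15.5165, 44.3089) (17, 48.513) (17, 88) (0, 88)]
7. shoelace: 888.3011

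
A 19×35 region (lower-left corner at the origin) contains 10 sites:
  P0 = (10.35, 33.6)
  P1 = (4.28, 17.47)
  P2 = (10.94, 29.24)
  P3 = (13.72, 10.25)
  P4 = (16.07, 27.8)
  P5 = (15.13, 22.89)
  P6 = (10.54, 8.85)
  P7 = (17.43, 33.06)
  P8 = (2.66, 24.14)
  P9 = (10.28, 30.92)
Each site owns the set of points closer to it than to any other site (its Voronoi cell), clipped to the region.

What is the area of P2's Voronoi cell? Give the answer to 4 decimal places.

Area of P2's cell: 34.7254

1. box [0,19]×[0,35]: [(0, 0) (19, 0) (19, 35) (0, 35)]
2. ⊥bis P2·P0 via (10.645,31.42): [(0, 29.9795) (0, 0) (19, 0) (19, 32.5506)]  |A|=594.0361
3. ⊥bis P2·P1 via (7.61,23.355): [(0, 29.9795) (0, 27.6611) (19, 16.91) (19, 32.5506)]  |A|=170.6106
4. ⊥bis P2·P3 via (12.33,19.745): [(0, 29.9795) (0, 27.6611) (13.6487, 19.938) (19, 20.7214) (19, 32.5506)]  |A|=160.4125
5. ⊥bis P2·P4 via (13.505,28.52): [(14.4641, 31.9368) (0, 29.9795) (0, 27.6611) (11.4459, 21.1845)]  |A|=88.0759
6. ⊥bis P2·P5 via (13.035,26.065): [(12.7661, 25.8875) (14.4641, 31.9368) (0, 29.9795) (0, 27.6611) (8.3195, 22.9535)]  |A|=79.5564
7. ⊥bis P2·P6 via (10.74,19.045): [(12.7661, 25.8875) (14.4641, 31.9368) (0, 29.9795) (0, 27.6611) (8.3195, 22.9535)]  |A|=79.5564
8. ⊥bis P2·P7 via (14.185,31.15): [(12.7661, 25.8875) (14.2244, 31.083) (13.7766, 31.8438) (0, 29.9795) (0, 27.6611) (8.3195, 22.9535)]  |A|=79.274
9. ⊥bis P2·P8 via (6.8,26.69): [(8.8755, 23.3204) (12.7661, 25.8875) (14.2244, 31.083) (13.7766, 31.8438) (4.4066, 30.5758)]  |A|=48.8326
10. ⊥bis P2·P9 via (10.61,30.08): [(5.8611, 28.2144) (8.8755, 23.3204) (12.7661, 25.8875) (14.2244, 31.083) (14.0251, 31.4216)]  |A|=34.7254
11. canonical 5-gon: [(5.8611, 28.2144) (8.8755, 23.3204) (12.7661, 25.8875) (14.2244, 31.083) (14.0251, 31.4216)]
12. shoelace: 34.7254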